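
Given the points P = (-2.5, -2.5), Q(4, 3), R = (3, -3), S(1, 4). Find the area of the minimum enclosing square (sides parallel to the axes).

The bounding box has width 6.5 and height 7.
An axis-aligned square enclosing the set must have side ≥ max(width, height).
So the minimum side is max(6.5, 7) = 7.
Area = 7² = 49.

49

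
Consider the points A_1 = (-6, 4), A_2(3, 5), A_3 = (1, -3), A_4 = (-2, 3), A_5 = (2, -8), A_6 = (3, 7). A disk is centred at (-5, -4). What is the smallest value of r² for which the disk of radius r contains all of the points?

185

The required radius is the distance from (-5, -4) to the farthest point.
Squared distances: 65, 145, 37, 58, 65, 185.
Maximum is 185, attained at A_6.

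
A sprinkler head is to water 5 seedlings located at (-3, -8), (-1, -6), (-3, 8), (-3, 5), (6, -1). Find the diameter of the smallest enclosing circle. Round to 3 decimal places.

16.125

A smallest enclosing disk is always determined by at most three of the input points on its boundary.
The minimum enclosing circle is determined by three boundary points: (-3, -8), (-3, 8), (6, -1).
Their circumcentre is (-2, 0) with r² = 65.
The farthest remaining point (-1, -6) is at distance² 37 ≤ 65.
Diameter = 2r = 2√65 ≈ 16.125.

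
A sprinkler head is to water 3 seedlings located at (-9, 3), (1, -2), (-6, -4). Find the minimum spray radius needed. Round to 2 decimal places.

Call the three points A, B, C in the order given.
Side lengths²: AB² = 125, AC² = 58, BC² = 53.
Since AB² = 125 ≥ 58 + 53 = 111, the angle opposite AB is not acute, so the smallest enclosing circle has AB as diameter.
Centre = midpoint of AB = (-4, 0.5), r² = 125/4 = 31.25.
r = √(31.25) ≈ 5.59.

5.59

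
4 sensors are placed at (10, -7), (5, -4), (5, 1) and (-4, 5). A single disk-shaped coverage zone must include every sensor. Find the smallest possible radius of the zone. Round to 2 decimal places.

By Welzl's lemma the MEC is supported by two points (diametrically opposite) or three points (on a circumcircle).
The farthest pair is (10, -7)–(-4, 5) with squared distance 340. The circle on this segment as diameter has centre (3, -1) and r² = 340/4 = 85.
Check (5, -4): distance² to centre = 13 ≤ 85, so it lies inside.
All remaining points lie in this disk, and no smaller disk contains both endpoints, so this is the minimum enclosing circle.
r = √85 ≈ 9.22.

9.22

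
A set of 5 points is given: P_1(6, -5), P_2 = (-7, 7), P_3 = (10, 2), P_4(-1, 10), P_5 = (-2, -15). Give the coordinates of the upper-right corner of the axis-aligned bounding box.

(10, 10)

x-range [-7, 10], y-range [-15, 10].
The upper-right corner is (10, 10).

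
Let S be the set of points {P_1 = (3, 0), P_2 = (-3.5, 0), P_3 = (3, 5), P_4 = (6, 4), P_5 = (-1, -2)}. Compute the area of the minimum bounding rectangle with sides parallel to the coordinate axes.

x ranges over [-3.5, 6], width 9.5.
y ranges over [-2, 5], height 7.
Area = 9.5 × 7 = 66.5.

66.5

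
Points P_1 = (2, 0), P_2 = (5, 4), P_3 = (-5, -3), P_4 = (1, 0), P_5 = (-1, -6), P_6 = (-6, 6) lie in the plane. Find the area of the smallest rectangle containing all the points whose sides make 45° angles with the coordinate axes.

144.5

In coordinates u = x + y, v = x − y the rectangle is axis-aligned; the map (x,y)→(u,v) scales areas by 2.
u-values: 2, 9, -8, 1, -7, 0; range = 9 − (-8) = 17.
v-values: 2, 1, -2, 1, 5, -12; range = 5 − (-12) = 17.
Area = (17 × 17) / 2 = 144.5.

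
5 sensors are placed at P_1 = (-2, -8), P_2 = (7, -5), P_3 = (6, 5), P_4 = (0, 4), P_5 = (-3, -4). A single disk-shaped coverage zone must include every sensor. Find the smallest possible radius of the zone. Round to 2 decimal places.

7.63

A smallest enclosing disk is always determined by at most three of the input points on its boundary.
The farthest pair is P_1–P_3 with squared distance 233. The circle on this segment as diameter has centre (2, -1.5) and r² = 233/4 = 58.25.
Check P_2: distance² to centre = 37.25 ≤ 58.25, so it lies inside.
All remaining points lie in this disk, and no smaller disk contains both endpoints, so this is the minimum enclosing circle.
r = √(58.25) ≈ 7.63.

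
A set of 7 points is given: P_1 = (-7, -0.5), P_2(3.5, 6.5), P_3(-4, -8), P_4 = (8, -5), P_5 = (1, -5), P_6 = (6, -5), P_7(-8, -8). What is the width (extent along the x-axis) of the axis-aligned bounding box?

max x = 8, min x = -8, so width = 16.

16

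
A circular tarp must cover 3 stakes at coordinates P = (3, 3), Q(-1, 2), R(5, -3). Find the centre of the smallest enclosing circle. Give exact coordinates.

Side lengths²: PQ² = 17, PR² = 40, QR² = 61.
Since QR² = 61 ≥ 40 + 17 = 57, the angle opposite QR is not acute, so the smallest enclosing circle has QR as diameter.
Centre = midpoint of QR = (2, -0.5), r² = 61/4 = 15.25.
Centre = (2, -0.5).

(2, -0.5)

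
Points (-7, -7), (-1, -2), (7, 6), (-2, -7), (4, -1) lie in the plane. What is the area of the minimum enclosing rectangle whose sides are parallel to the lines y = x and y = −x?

In coordinates u = x + y, v = x − y the rectangle is axis-aligned; the map (x,y)→(u,v) scales areas by 2.
u-values: -14, -3, 13, -9, 3; range = 13 − (-14) = 27.
v-values: 0, 1, 1, 5, 5; range = 5 − 0 = 5.
Area = (27 × 5) / 2 = 67.5.

67.5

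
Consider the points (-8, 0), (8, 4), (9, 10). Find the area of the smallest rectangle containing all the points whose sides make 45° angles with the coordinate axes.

162

In coordinates u = x + y, v = x − y the rectangle is axis-aligned; the map (x,y)→(u,v) scales areas by 2.
u-values: -8, 12, 19; range = 19 − (-8) = 27.
v-values: -8, 4, -1; range = 4 − (-8) = 12.
Area = (27 × 12) / 2 = 162.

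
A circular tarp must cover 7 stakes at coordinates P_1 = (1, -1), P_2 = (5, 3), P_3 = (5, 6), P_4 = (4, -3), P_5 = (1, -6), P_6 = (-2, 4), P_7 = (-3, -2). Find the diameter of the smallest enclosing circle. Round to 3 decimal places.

12.650

By Welzl's lemma the MEC is supported by two points (diametrically opposite) or three points (on a circumcircle).
The minimum enclosing circle is determined by three boundary points: P_3, P_5, P_6.
Their circumcentre is (111/38, 1/38) with r² = 28885/722.
The farthest remaining point P_7 is at distance² 28277/722 ≤ 28885/722.
Diameter = 2r = 2√(28885/722) ≈ 12.650.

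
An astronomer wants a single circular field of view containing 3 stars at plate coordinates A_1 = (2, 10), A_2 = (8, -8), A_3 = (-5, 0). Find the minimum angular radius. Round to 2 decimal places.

9.50

Side lengths²: A_1A_2² = 360, A_1A_3² = 149, A_2A_3² = 233.
Since A_1A_2² = 360 < 233 + 149 = 382, the triangle is acute, so the smallest enclosing circle is the circumcircle.
Circumcentre = (277/62, 51/62), r² = 173585/1922.
r = √(173585/1922) ≈ 9.50.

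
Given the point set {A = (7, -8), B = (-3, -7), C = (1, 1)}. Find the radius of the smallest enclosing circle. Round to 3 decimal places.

Side lengths²: AB² = 101, AC² = 117, BC² = 80.
Since AC² = 117 < 101 + 80 = 181, the triangle is acute, so the smallest enclosing circle is the circumcircle.
Circumcentre = (16/7, -65/14), r² = 6565/196.
r = √(6565/196) ≈ 5.787.

5.787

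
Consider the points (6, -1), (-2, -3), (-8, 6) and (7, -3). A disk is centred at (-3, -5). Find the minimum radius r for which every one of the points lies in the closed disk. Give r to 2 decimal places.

12.08

The required radius is the distance from (-3, -5) to the farthest point.
Squared distances: 97, 5, 146, 104.
Maximum is 146, attained at (-8, 6).
r = √146 ≈ 12.08.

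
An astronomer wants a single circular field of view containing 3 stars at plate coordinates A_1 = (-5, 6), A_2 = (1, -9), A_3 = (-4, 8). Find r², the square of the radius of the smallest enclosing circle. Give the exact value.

Side lengths²: A_1A_2² = 261, A_1A_3² = 5, A_2A_3² = 314.
Since A_2A_3² = 314 ≥ 261 + 5 = 266, the angle opposite A_2A_3 is not acute, so the smallest enclosing circle has A_2A_3 as diameter.
Centre = midpoint of A_2A_3 = (-1.5, -0.5), r² = 314/4 = 78.5.

78.5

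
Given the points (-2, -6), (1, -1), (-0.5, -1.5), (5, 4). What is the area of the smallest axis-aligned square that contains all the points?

The bounding box has width 7 and height 10.
An axis-aligned square enclosing the set must have side ≥ max(width, height).
So the minimum side is max(7, 10) = 10.
Area = 10² = 100.

100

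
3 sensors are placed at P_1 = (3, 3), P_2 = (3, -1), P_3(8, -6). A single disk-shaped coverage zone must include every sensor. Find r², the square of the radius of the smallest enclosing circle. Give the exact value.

Side lengths²: P_1P_2² = 16, P_1P_3² = 106, P_2P_3² = 50.
Since P_1P_3² = 106 ≥ 50 + 16 = 66, the angle opposite P_1P_3 is not acute, so the smallest enclosing circle has P_1P_3 as diameter.
Centre = midpoint of P_1P_3 = (5.5, -1.5), r² = 106/4 = 26.5.

26.5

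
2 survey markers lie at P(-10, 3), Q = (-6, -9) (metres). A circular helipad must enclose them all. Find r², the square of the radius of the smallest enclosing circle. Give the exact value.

40

The smallest circle enclosing two points has them as diameter endpoints.
Centre = midpoint = (-8, -3); r² = |PQ|²/4 = 160/4 = 40.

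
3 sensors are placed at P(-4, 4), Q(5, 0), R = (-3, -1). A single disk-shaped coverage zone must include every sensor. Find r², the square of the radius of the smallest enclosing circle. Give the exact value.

24.25

Side lengths²: PQ² = 97, PR² = 26, QR² = 65.
Since PQ² = 97 ≥ 65 + 26 = 91, the angle opposite PQ is not acute, so the smallest enclosing circle has PQ as diameter.
Centre = midpoint of PQ = (0.5, 2), r² = 97/4 = 24.25.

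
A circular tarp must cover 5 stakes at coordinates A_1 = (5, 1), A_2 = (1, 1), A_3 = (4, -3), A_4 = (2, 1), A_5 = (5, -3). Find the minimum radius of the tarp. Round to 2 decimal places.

2.83

The farthest pair is A_2–A_5 with squared distance 32. The circle on this segment as diameter has centre (3, -1) and r² = 32/4 = 8.
Check A_1: distance² to centre = 8 ≤ 8, so it lies inside.
All remaining points lie in this disk, and no smaller disk contains both endpoints, so this is the minimum enclosing circle.
r = √8 ≈ 2.83.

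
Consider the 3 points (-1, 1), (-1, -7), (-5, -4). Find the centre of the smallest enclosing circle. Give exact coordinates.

(-1.125, -3)

Call the three points A, B, C in the order given.
Side lengths²: AB² = 64, AC² = 41, BC² = 25.
Since AB² = 64 < 41 + 25 = 66, the triangle is acute, so the smallest enclosing circle is the circumcircle.
Circumcentre = (-1.125, -3), r² = 16.015625.
Centre = (-1.125, -3).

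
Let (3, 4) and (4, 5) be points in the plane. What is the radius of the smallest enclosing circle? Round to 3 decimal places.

The smallest circle enclosing two points has them as diameter endpoints.
Centre = midpoint = (3.5, 4.5); r² = |(3, 4)−(4, 5)|²/4 = 2/4 = 0.5.
r = √(0.5) ≈ 0.707.

0.707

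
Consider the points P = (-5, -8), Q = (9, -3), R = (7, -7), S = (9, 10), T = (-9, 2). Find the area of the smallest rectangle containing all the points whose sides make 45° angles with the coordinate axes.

400

In coordinates u = x + y, v = x − y the rectangle is axis-aligned; the map (x,y)→(u,v) scales areas by 2.
u-values: -13, 6, 0, 19, -7; range = 19 − (-13) = 32.
v-values: 3, 12, 14, -1, -11; range = 14 − (-11) = 25.
Area = (32 × 25) / 2 = 400.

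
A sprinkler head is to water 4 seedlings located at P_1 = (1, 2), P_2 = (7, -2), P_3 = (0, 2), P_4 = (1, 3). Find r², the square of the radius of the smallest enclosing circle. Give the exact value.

By Welzl's lemma the MEC is supported by two points (diametrically opposite) or three points (on a circumcircle).
The farthest pair is P_2–P_3 with squared distance 65. The circle on this segment as diameter has centre (3.5, 0) and r² = 65/4 = 16.25.
Check P_1: distance² to centre = 10.25 ≤ 16.25, so it lies inside.
All remaining points lie in this disk, and no smaller disk contains both endpoints, so this is the minimum enclosing circle.

16.25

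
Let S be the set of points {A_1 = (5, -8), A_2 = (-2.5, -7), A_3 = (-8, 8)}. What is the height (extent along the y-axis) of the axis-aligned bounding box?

max y = 8, min y = -8, so height = 16.

16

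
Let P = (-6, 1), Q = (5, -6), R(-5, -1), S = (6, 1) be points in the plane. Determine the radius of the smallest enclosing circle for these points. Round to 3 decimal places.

6.585

The minimum enclosing circle is determined by three boundary points: P, Q, S.
Their circumcentre is (0, -12/7) with r² = 2125/49.
The farthest remaining point R is at distance² 1250/49 ≤ 2125/49.
r = √(2125/49) ≈ 6.585.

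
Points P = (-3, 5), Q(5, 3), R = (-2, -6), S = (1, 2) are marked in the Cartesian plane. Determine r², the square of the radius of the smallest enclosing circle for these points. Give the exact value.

67405/1849

The minimum enclosing circle is determined by three boundary points: P, Q, R.
Their circumcentre is (-3/43, -12/43) with r² = 67405/1849.
The farthest remaining point S is at distance² 11720/1849 ≤ 67405/1849.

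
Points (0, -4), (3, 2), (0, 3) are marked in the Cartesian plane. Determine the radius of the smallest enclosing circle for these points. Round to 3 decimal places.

3.536

Call the three points A, B, C in the order given.
Side lengths²: AB² = 45, AC² = 49, BC² = 10.
Since AC² = 49 < 45 + 10 = 55, the triangle is acute, so the smallest enclosing circle is the circumcircle.
Circumcentre = (0.5, -0.5), r² = 12.5.
r = √(12.5) ≈ 3.536.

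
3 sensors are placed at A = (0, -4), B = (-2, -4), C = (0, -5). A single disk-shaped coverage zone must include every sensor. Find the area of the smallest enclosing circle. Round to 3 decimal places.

3.927

Side lengths²: AB² = 4, AC² = 1, BC² = 5.
Since BC² = 5 ≥ 4 + 1 = 5, the angle opposite BC is not acute, so the smallest enclosing circle has BC as diameter.
Centre = midpoint of BC = (-1, -4.5), r² = 5/4 = 1.25.
Area = π·r² = π·1.25 ≈ 3.927.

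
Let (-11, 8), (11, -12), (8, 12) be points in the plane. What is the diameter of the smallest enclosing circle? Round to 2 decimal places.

Call the three points A, B, C in the order given.
Side lengths²: AB² = 884, AC² = 377, BC² = 585.
Since AB² = 884 < 585 + 377 = 962, the triangle is acute, so the smallest enclosing circle is the circumcircle.
Circumcentre = (5/6, -13/12), r² = 32045/144.
Diameter = 2r = 2√(32045/144) ≈ 29.84.

29.84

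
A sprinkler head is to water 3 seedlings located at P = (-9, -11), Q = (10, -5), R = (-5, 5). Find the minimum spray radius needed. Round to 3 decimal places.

10.579

Side lengths²: PQ² = 397, PR² = 272, QR² = 325.
Since PQ² = 397 < 325 + 272 = 597, the triangle is acute, so the smallest enclosing circle is the circumcircle.
Circumcentre = (-4/7, -129/28), r² = 87737/784.
r = √(87737/784) ≈ 10.579.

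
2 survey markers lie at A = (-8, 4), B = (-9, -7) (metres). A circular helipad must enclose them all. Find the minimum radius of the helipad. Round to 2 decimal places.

5.52

The smallest circle enclosing two points has them as diameter endpoints.
Centre = midpoint = (-8.5, -1.5); r² = |AB|²/4 = 122/4 = 30.5.
r = √(30.5) ≈ 5.52.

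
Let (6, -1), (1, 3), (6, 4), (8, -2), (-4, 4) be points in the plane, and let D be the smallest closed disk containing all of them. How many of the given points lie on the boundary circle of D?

2

By Welzl's lemma the MEC is supported by two points (diametrically opposite) or three points (on a circumcircle).
The farthest pair is (8, -2)–(-4, 4) with squared distance 180. The circle on this segment as diameter has centre (2, 1) and r² = 180/4 = 45.
Check (6, -1): distance² to centre = 20 ≤ 45, so it lies inside.
All remaining points lie in this disk, and no smaller disk contains both endpoints, so this is the minimum enclosing circle.
The points at distance exactly r from the centre are (8, -2), (-4, 4) — 2 points.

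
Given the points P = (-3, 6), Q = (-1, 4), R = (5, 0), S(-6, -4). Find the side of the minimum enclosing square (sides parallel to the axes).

11

The bounding box has width 11 and height 10.
An axis-aligned square enclosing the set must have side ≥ max(width, height).
So the minimum side is max(11, 10) = 11.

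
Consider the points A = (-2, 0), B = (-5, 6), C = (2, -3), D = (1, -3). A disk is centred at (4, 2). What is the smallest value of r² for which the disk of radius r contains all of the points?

97

The required radius is the distance from (4, 2) to the farthest point.
Squared distances: 40, 97, 29, 34.
Maximum is 97, attained at B.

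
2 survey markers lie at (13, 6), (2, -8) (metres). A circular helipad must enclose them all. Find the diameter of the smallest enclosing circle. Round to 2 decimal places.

The smallest circle enclosing two points has them as diameter endpoints.
Centre = midpoint = (7.5, -1); r² = |(13, 6)−(2, -8)|²/4 = 317/4 = 79.25.
Diameter = 2r = 2√(79.25) ≈ 17.80.

17.80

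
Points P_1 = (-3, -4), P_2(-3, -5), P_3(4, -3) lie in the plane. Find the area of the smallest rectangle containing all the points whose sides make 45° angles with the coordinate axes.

In coordinates u = x + y, v = x − y the rectangle is axis-aligned; the map (x,y)→(u,v) scales areas by 2.
u-values: -7, -8, 1; range = 1 − (-8) = 9.
v-values: 1, 2, 7; range = 7 − 1 = 6.
Area = (9 × 6) / 2 = 27.

27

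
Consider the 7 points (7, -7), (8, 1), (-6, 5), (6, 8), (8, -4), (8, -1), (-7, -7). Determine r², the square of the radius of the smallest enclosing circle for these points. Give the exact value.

The minimum enclosing circle is determined by three boundary points: (7, -7), (6, 8), (-7, -7).
Their circumcentre is (0, 1/15) with r² = 22261/225.
The farthest remaining point (8, -4) is at distance² 18121/225 ≤ 22261/225.

22261/225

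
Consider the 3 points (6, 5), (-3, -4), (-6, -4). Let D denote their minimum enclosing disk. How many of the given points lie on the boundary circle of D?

2

Call the three points A, B, C in the order given.
Side lengths²: AB² = 162, AC² = 225, BC² = 9.
Since AC² = 225 ≥ 162 + 9 = 171, the angle opposite AC is not acute, so the smallest enclosing circle has AC as diameter.
Centre = midpoint of AC = (0, 0.5), r² = 225/4 = 56.25.
The points at distance exactly r from the centre are (6, 5), (-6, -4) — 2 points.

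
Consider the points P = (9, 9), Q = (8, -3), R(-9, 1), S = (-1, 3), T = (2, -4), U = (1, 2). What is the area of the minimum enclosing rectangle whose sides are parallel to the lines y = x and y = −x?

273

In coordinates u = x + y, v = x − y the rectangle is axis-aligned; the map (x,y)→(u,v) scales areas by 2.
u-values: 18, 5, -8, 2, -2, 3; range = 18 − (-8) = 26.
v-values: 0, 11, -10, -4, 6, -1; range = 11 − (-10) = 21.
Area = (26 × 21) / 2 = 273.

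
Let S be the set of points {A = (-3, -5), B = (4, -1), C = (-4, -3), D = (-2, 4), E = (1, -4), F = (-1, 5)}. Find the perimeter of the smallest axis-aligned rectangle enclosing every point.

Width = max x − min x = 4 − (-4) = 8.
Height = max y − min y = 5 − (-5) = 10.
Perimeter = 2(8 + 10) = 36.

36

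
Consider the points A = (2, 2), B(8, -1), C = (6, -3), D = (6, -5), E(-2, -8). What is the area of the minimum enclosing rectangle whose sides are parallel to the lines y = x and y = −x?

In coordinates u = x + y, v = x − y the rectangle is axis-aligned; the map (x,y)→(u,v) scales areas by 2.
u-values: 4, 7, 3, 1, -10; range = 7 − (-10) = 17.
v-values: 0, 9, 9, 11, 6; range = 11 − 0 = 11.
Area = (17 × 11) / 2 = 93.5.

93.5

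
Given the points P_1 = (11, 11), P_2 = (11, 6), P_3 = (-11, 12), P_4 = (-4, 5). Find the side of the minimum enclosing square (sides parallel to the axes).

22

The bounding box has width 22 and height 7.
An axis-aligned square enclosing the set must have side ≥ max(width, height).
So the minimum side is max(22, 7) = 22.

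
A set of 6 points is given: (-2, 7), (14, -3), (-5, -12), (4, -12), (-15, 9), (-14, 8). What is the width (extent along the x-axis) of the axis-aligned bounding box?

29

max x = 14, min x = -15, so width = 29.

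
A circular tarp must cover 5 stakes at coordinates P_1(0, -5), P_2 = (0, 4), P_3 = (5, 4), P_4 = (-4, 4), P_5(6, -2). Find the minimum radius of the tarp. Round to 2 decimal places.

5.84

A smallest enclosing disk is always determined by at most three of the input points on its boundary.
The minimum enclosing circle is determined by three boundary points: P_1, P_4, P_5.
Their circumcentre is (19/22, 17/22) with r² = 8245/242.
The farthest remaining point P_3 is at distance² 6661/242 ≤ 8245/242.
r = √(8245/242) ≈ 5.84.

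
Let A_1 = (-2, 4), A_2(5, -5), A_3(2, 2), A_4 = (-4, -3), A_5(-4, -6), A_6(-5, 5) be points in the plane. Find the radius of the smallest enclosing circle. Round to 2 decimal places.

A smallest enclosing disk is always determined by at most three of the input points on its boundary.
The minimum enclosing circle is determined by three boundary points: A_2, A_5, A_6.
Their circumcentre is (-0.1, -0.1) with r² = 50.02.
The farthest remaining point A_4 is at distance² 23.62 ≤ 50.02.
r = √(50.02) ≈ 7.07.

7.07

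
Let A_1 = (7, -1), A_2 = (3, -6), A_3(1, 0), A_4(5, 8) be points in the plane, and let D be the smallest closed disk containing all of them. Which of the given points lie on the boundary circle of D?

A_2, A_4

The farthest pair is A_2–A_4 with squared distance 200. The circle on this segment as diameter has centre (4, 1) and r² = 200/4 = 50.
Check A_1: distance² to centre = 13 ≤ 50, so it lies inside.
All remaining points lie in this disk, and no smaller disk contains both endpoints, so this is the minimum enclosing circle.
The points at distance exactly r from the centre are A_2, A_4 — 2 points.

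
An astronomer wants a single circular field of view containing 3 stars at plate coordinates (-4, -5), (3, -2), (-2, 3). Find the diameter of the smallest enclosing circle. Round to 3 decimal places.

8.881

Call the three points A, B, C in the order given.
Side lengths²: AB² = 58, AC² = 68, BC² = 50.
Since AC² = 68 < 58 + 50 = 108, the triangle is acute, so the smallest enclosing circle is the circumcircle.
Circumcentre = (-1.4, -1.4), r² = 19.72.
Diameter = 2r = 2√(19.72) ≈ 8.881.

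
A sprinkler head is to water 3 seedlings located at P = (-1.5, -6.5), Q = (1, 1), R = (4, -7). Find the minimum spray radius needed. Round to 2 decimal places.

Side lengths²: PQ² = 62.5, PR² = 30.5, QR² = 73.
Since QR² = 73 < 62.5 + 30.5 = 93, the triangle is acute, so the smallest enclosing circle is the circumcircle.
Circumcentre = (53/34, -57/17), r² = 22265/1156.
r = √(22265/1156) ≈ 4.39.

4.39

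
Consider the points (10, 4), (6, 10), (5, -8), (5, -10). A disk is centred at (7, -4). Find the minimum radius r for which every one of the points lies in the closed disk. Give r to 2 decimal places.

The required radius is the distance from (7, -4) to the farthest point.
Squared distances: 73, 197, 20, 40.
Maximum is 197, attained at (6, 10).
r = √197 ≈ 14.04.

14.04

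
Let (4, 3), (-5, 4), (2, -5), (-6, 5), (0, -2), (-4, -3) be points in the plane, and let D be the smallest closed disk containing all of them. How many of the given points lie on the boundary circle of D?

3

By Welzl's lemma the MEC is supported by two points (diametrically opposite) or three points (on a circumcircle).
The minimum enclosing circle is determined by three boundary points: (4, 3), (2, -5), (-6, 5).
Their circumcentre is (-37/21, 4/21) with r² = 18122/441.
The farthest remaining point (-5, 4) is at distance² 11024/441 ≤ 18122/441.
The points at distance exactly r from the centre are (4, 3), (2, -5), (-6, 5) — 3 points.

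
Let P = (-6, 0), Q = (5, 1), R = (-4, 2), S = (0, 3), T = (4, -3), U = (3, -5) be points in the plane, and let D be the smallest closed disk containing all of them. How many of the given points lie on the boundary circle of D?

3

The minimum enclosing circle is determined by three boundary points: P, Q, U.
Their circumcentre is (-0.40625, -0.53125) with r² = 31.572265625.
The farthest remaining point T is at distance² 25.509765625 ≤ 31.572265625.
The points at distance exactly r from the centre are P, Q, U — 3 points.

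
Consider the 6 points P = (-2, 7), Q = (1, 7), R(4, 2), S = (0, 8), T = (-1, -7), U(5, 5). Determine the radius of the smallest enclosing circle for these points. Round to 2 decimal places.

7.52

The minimum enclosing circle of a finite set is fixed by two of the points (as a diameter) or three (as a circumcircle).
The farthest pair is S–T with squared distance 226. The circle on this segment as diameter has centre (-0.5, 0.5) and r² = 226/4 = 56.5.
Check P: distance² to centre = 44.5 ≤ 56.5, so it lies inside.
All remaining points lie in this disk, and no smaller disk contains both endpoints, so this is the minimum enclosing circle.
r = √(56.5) ≈ 7.52.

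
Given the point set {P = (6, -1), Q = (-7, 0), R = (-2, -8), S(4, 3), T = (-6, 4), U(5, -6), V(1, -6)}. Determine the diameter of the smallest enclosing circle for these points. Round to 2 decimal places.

By Welzl's lemma the MEC is supported by two points (diametrically opposite) or three points (on a circumcircle).
The farthest pair is T–U with squared distance 221. The circle on this segment as diameter has centre (-0.5, -1) and r² = 221/4 = 55.25.
Check P: distance² to centre = 42.25 ≤ 55.25, so it lies inside.
All remaining points lie in this disk, and no smaller disk contains both endpoints, so this is the minimum enclosing circle.
Diameter = 2r = 2√(55.25) ≈ 14.87.

14.87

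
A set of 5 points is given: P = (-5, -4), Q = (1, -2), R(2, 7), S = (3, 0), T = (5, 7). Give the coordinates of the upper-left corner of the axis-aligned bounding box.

(-5, 7)

x-range [-5, 5], y-range [-4, 7].
The upper-left corner is (-5, 7).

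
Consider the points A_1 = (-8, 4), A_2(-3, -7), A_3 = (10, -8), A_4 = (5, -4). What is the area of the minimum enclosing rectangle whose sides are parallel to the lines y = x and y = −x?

In coordinates u = x + y, v = x − y the rectangle is axis-aligned; the map (x,y)→(u,v) scales areas by 2.
u-values: -4, -10, 2, 1; range = 2 − (-10) = 12.
v-values: -12, 4, 18, 9; range = 18 − (-12) = 30.
Area = (12 × 30) / 2 = 180.

180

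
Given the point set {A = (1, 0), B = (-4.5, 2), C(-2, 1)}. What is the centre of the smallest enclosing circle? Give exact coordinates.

(-1.75, 1)

Side lengths²: AB² = 34.25, AC² = 10, BC² = 7.25.
Since AB² = 34.25 ≥ 10 + 7.25 = 17.25, the angle opposite AB is not acute, so the smallest enclosing circle has AB as diameter.
Centre = midpoint of AB = (-1.75, 1), r² = 34.25/4 = 8.5625.
Centre = (-1.75, 1).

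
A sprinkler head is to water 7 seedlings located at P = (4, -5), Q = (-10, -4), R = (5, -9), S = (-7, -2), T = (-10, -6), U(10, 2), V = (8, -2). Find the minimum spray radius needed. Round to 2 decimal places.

The farthest pair is T–U with squared distance 464. The circle on this segment as diameter has centre (0, -2) and r² = 464/4 = 116.
Check P: distance² to centre = 25 ≤ 116, so it lies inside.
All remaining points lie in this disk, and no smaller disk contains both endpoints, so this is the minimum enclosing circle.
r = √116 ≈ 10.77.

10.77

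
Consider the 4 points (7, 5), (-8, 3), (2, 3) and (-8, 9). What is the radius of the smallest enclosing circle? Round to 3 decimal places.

7.831

The minimum enclosing circle of a finite set is fixed by two of the points (as a diameter) or three (as a circumcircle).
The minimum enclosing circle is determined by three boundary points: (7, 5), (-8, 3), (-8, 9).
Their circumcentre is (-23/30, 6) with r² = 55189/900.
The farthest remaining point (2, 3) is at distance² 14989/900 ≤ 55189/900.
r = √(55189/900) ≈ 7.831.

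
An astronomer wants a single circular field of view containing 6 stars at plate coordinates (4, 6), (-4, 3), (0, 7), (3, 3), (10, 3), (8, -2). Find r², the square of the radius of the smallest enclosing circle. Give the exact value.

49.01

The minimum enclosing circle is determined by three boundary points: (-4, 3), (10, 3), (8, -2).
Their circumcentre is (3, 2.9) with r² = 49.01.
The farthest remaining point (0, 7) is at distance² 25.81 ≤ 49.01.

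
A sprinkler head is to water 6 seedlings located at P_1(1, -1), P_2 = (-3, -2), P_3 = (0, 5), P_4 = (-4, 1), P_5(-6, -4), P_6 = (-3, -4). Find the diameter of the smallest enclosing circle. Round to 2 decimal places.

A smallest enclosing disk is always determined by at most three of the input points on its boundary.
The farthest pair is P_3–P_5 with squared distance 117. The circle on this segment as diameter has centre (-3, 0.5) and r² = 117/4 = 29.25.
Check P_1: distance² to centre = 18.25 ≤ 29.25, so it lies inside.
All remaining points lie in this disk, and no smaller disk contains both endpoints, so this is the minimum enclosing circle.
Diameter = 2r = 2√(29.25) ≈ 10.82.

10.82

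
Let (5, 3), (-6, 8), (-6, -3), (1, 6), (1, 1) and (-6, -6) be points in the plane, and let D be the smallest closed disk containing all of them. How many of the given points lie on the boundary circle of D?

The minimum enclosing circle of a finite set is fixed by two of the points (as a diameter) or three (as a circumcircle).
The minimum enclosing circle is determined by three boundary points: (5, 3), (-6, 8), (-6, -6).
Their circumcentre is (-28/11, 1) with r² = 7373/121.
The farthest remaining point (1, 6) is at distance² 4546/121 ≤ 7373/121.
The points at distance exactly r from the centre are (5, 3), (-6, 8), (-6, -6) — 3 points.

3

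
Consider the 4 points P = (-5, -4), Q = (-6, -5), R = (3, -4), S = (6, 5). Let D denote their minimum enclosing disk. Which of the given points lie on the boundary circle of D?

Q, S

The farthest pair is Q–S with squared distance 244. The circle on this segment as diameter has centre (0, 0) and r² = 244/4 = 61.
Check P: distance² to centre = 41 ≤ 61, so it lies inside.
All remaining points lie in this disk, and no smaller disk contains both endpoints, so this is the minimum enclosing circle.
The points at distance exactly r from the centre are Q, S — 2 points.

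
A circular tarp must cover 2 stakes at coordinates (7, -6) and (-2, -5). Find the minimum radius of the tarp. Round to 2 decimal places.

The smallest circle enclosing two points has them as diameter endpoints.
Centre = midpoint = (2.5, -5.5); r² = |(7, -6)−(-2, -5)|²/4 = 82/4 = 20.5.
r = √(20.5) ≈ 4.53.

4.53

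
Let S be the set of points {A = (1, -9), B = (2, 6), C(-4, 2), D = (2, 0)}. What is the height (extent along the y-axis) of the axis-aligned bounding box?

15

max y = 6, min y = -9, so height = 15.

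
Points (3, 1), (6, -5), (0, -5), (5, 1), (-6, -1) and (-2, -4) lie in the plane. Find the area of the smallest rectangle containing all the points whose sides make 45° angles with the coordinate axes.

104

In coordinates u = x + y, v = x − y the rectangle is axis-aligned; the map (x,y)→(u,v) scales areas by 2.
u-values: 4, 1, -5, 6, -7, -6; range = 6 − (-7) = 13.
v-values: 2, 11, 5, 4, -5, 2; range = 11 − (-5) = 16.
Area = (13 × 16) / 2 = 104.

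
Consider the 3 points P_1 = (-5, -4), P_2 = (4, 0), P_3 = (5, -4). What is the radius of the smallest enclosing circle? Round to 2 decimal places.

5.08

Side lengths²: P_1P_2² = 97, P_1P_3² = 100, P_2P_3² = 17.
Since P_1P_3² = 100 < 97 + 17 = 114, the triangle is acute, so the smallest enclosing circle is the circumcircle.
Circumcentre = (0, -3.125), r² = 25.765625.
r = √(25.765625) ≈ 5.08.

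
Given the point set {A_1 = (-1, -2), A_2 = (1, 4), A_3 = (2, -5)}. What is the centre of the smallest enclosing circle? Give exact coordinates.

Side lengths²: A_1A_2² = 40, A_1A_3² = 18, A_2A_3² = 82.
Since A_2A_3² = 82 ≥ 40 + 18 = 58, the angle opposite A_2A_3 is not acute, so the smallest enclosing circle has A_2A_3 as diameter.
Centre = midpoint of A_2A_3 = (1.5, -0.5), r² = 82/4 = 20.5.
Centre = (1.5, -0.5).

(1.5, -0.5)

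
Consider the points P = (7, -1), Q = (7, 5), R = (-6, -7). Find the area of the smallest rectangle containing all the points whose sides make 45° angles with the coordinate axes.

In coordinates u = x + y, v = x − y the rectangle is axis-aligned; the map (x,y)→(u,v) scales areas by 2.
u-values: 6, 12, -13; range = 12 − (-13) = 25.
v-values: 8, 2, 1; range = 8 − 1 = 7.
Area = (25 × 7) / 2 = 87.5.

87.5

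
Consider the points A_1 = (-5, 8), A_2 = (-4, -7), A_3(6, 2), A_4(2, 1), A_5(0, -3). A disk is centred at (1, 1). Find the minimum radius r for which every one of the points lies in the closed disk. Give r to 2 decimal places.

The required radius is the distance from (1, 1) to the farthest point.
Squared distances: 85, 89, 26, 1, 17.
Maximum is 89, attained at A_2.
r = √89 ≈ 9.43.

9.43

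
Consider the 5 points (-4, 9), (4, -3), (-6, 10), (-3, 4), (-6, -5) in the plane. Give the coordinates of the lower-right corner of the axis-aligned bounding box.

(4, -5)

x-range [-6, 4], y-range [-5, 10].
The lower-right corner is (4, -5).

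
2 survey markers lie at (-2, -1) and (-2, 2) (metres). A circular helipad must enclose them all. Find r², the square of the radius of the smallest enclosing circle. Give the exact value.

The smallest circle enclosing two points has them as diameter endpoints.
Centre = midpoint = (-2, 0.5); r² = |(-2, -1)−(-2, 2)|²/4 = 9/4 = 2.25.

2.25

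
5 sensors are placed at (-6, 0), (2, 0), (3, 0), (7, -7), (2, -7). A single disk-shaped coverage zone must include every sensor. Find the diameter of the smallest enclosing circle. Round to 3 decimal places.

14.765

A smallest enclosing disk is always determined by at most three of the input points on its boundary.
The farthest pair is (-6, 0)–(7, -7) with squared distance 218. The circle on this segment as diameter has centre (0.5, -3.5) and r² = 218/4 = 54.5.
Check (2, 0): distance² to centre = 14.5 ≤ 54.5, so it lies inside.
All remaining points lie in this disk, and no smaller disk contains both endpoints, so this is the minimum enclosing circle.
Diameter = 2r = 2√(54.5) ≈ 14.765.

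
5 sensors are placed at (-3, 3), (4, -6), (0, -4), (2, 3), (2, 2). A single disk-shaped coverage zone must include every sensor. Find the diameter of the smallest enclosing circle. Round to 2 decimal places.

11.40

A smallest enclosing disk is always determined by at most three of the input points on its boundary.
The farthest pair is (-3, 3)–(4, -6) with squared distance 130. The circle on this segment as diameter has centre (0.5, -1.5) and r² = 130/4 = 32.5.
Check (0, -4): distance² to centre = 6.5 ≤ 32.5, so it lies inside.
All remaining points lie in this disk, and no smaller disk contains both endpoints, so this is the minimum enclosing circle.
Diameter = 2r = 2√(32.5) ≈ 11.40.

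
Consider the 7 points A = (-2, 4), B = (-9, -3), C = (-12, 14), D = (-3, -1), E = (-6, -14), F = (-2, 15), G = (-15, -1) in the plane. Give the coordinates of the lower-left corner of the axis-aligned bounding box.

(-15, -14)

x-range [-15, -2], y-range [-14, 15].
The lower-left corner is (-15, -14).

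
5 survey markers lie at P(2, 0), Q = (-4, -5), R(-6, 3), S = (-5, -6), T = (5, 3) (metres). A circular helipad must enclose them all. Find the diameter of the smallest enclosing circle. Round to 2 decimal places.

13.54

The minimum enclosing circle is determined by three boundary points: R, S, T.
Their circumcentre is (-0.5, -17/18) with r² = 7421/162.
The farthest remaining point Q is at distance² 4649/162 ≤ 7421/162.
Diameter = 2r = 2√(7421/162) ≈ 13.54.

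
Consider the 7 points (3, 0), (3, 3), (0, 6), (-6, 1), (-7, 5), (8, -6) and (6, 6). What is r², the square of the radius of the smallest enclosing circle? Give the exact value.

86.5

A smallest enclosing disk is always determined by at most three of the input points on its boundary.
The farthest pair is (-7, 5)–(8, -6) with squared distance 346. The circle on this segment as diameter has centre (0.5, -0.5) and r² = 346/4 = 86.5.
Check (3, 0): distance² to centre = 6.5 ≤ 86.5, so it lies inside.
All remaining points lie in this disk, and no smaller disk contains both endpoints, so this is the minimum enclosing circle.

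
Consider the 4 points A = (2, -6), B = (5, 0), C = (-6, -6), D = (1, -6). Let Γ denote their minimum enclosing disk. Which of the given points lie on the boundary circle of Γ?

The minimum enclosing circle of a finite set is fixed by two of the points (as a diameter) or three (as a circumcircle).
The farthest pair is B–C with squared distance 157. The circle on this segment as diameter has centre (-0.5, -3) and r² = 157/4 = 39.25.
Check A: distance² to centre = 15.25 ≤ 39.25, so it lies inside.
All remaining points lie in this disk, and no smaller disk contains both endpoints, so this is the minimum enclosing circle.
The points at distance exactly r from the centre are B, C — 2 points.

B, C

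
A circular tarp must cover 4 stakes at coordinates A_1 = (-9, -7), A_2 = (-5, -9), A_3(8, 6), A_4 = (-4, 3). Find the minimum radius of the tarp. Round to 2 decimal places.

10.70

A smallest enclosing disk is always determined by at most three of the input points on its boundary.
The farthest pair is A_1–A_3 with squared distance 458. The circle on this segment as diameter has centre (-0.5, -0.5) and r² = 458/4 = 114.5.
Check A_2: distance² to centre = 92.5 ≤ 114.5, so it lies inside.
All remaining points lie in this disk, and no smaller disk contains both endpoints, so this is the minimum enclosing circle.
r = √(114.5) ≈ 10.70.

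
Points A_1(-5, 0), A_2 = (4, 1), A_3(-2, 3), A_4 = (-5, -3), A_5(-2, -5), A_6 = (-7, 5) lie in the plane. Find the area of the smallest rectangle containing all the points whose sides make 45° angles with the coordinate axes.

In coordinates u = x + y, v = x − y the rectangle is axis-aligned; the map (x,y)→(u,v) scales areas by 2.
u-values: -5, 5, 1, -8, -7, -2; range = 5 − (-8) = 13.
v-values: -5, 3, -5, -2, 3, -12; range = 3 − (-12) = 15.
Area = (13 × 15) / 2 = 97.5.

97.5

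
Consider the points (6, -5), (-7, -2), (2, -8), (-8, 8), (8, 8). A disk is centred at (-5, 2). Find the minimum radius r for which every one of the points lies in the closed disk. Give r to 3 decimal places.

The required radius is the distance from (-5, 2) to the farthest point.
Squared distances: 170, 20, 149, 45, 205.
Maximum is 205, attained at (8, 8).
r = √205 ≈ 14.318.

14.318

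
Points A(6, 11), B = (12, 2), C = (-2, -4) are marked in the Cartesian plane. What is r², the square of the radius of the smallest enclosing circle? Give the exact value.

108953/1458

Side lengths²: AB² = 117, AC² = 289, BC² = 232.
Since AC² = 289 < 232 + 117 = 349, the triangle is acute, so the smallest enclosing circle is the circumcircle.
Circumcentre = (61/18, 149/54), r² = 108953/1458.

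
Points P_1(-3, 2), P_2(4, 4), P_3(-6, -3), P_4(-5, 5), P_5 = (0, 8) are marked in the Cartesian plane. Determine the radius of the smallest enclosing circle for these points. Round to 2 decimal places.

A smallest enclosing disk is always determined by at most three of the input points on its boundary.
The minimum enclosing circle is determined by three boundary points: P_2, P_3, P_5.
Their circumcentre is (-69/34, 67/34) with r² = 23393/578.
The farthest remaining point P_4 is at distance² 10405/578 ≤ 23393/578.
r = √(23393/578) ≈ 6.36.

6.36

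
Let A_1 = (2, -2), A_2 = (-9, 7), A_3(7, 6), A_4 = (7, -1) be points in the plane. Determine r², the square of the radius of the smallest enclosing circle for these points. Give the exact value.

80

The farthest pair is A_2–A_4 with squared distance 320. The circle on this segment as diameter has centre (-1, 3) and r² = 320/4 = 80.
Check A_1: distance² to centre = 34 ≤ 80, so it lies inside.
All remaining points lie in this disk, and no smaller disk contains both endpoints, so this is the minimum enclosing circle.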